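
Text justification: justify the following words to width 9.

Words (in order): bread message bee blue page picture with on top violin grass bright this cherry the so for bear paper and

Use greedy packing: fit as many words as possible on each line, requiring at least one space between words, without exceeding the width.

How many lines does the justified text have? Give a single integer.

Answer: 15

Derivation:
Line 1: ['bread'] (min_width=5, slack=4)
Line 2: ['message'] (min_width=7, slack=2)
Line 3: ['bee', 'blue'] (min_width=8, slack=1)
Line 4: ['page'] (min_width=4, slack=5)
Line 5: ['picture'] (min_width=7, slack=2)
Line 6: ['with', 'on'] (min_width=7, slack=2)
Line 7: ['top'] (min_width=3, slack=6)
Line 8: ['violin'] (min_width=6, slack=3)
Line 9: ['grass'] (min_width=5, slack=4)
Line 10: ['bright'] (min_width=6, slack=3)
Line 11: ['this'] (min_width=4, slack=5)
Line 12: ['cherry'] (min_width=6, slack=3)
Line 13: ['the', 'so'] (min_width=6, slack=3)
Line 14: ['for', 'bear'] (min_width=8, slack=1)
Line 15: ['paper', 'and'] (min_width=9, slack=0)
Total lines: 15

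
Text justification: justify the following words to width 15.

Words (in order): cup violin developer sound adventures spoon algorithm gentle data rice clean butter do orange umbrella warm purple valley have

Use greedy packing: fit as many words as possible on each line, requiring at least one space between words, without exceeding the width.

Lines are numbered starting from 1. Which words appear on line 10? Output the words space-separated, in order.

Line 1: ['cup', 'violin'] (min_width=10, slack=5)
Line 2: ['developer', 'sound'] (min_width=15, slack=0)
Line 3: ['adventures'] (min_width=10, slack=5)
Line 4: ['spoon', 'algorithm'] (min_width=15, slack=0)
Line 5: ['gentle', 'data'] (min_width=11, slack=4)
Line 6: ['rice', 'clean'] (min_width=10, slack=5)
Line 7: ['butter', 'do'] (min_width=9, slack=6)
Line 8: ['orange', 'umbrella'] (min_width=15, slack=0)
Line 9: ['warm', 'purple'] (min_width=11, slack=4)
Line 10: ['valley', 'have'] (min_width=11, slack=4)

Answer: valley have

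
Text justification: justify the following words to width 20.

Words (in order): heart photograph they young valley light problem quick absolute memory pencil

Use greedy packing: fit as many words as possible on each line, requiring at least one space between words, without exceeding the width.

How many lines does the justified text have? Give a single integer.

Answer: 5

Derivation:
Line 1: ['heart', 'photograph'] (min_width=16, slack=4)
Line 2: ['they', 'young', 'valley'] (min_width=17, slack=3)
Line 3: ['light', 'problem', 'quick'] (min_width=19, slack=1)
Line 4: ['absolute', 'memory'] (min_width=15, slack=5)
Line 5: ['pencil'] (min_width=6, slack=14)
Total lines: 5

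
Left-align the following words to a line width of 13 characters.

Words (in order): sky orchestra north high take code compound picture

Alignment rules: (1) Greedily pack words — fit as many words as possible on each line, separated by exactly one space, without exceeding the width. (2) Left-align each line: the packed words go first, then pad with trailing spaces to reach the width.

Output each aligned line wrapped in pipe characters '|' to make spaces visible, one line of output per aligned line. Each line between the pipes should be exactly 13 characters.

Line 1: ['sky', 'orchestra'] (min_width=13, slack=0)
Line 2: ['north', 'high'] (min_width=10, slack=3)
Line 3: ['take', 'code'] (min_width=9, slack=4)
Line 4: ['compound'] (min_width=8, slack=5)
Line 5: ['picture'] (min_width=7, slack=6)

Answer: |sky orchestra|
|north high   |
|take code    |
|compound     |
|picture      |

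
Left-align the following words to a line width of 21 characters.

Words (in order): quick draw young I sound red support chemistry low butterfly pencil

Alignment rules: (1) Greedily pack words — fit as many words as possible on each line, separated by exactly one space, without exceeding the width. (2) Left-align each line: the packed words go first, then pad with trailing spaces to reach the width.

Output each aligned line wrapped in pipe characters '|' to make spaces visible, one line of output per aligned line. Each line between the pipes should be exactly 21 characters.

Line 1: ['quick', 'draw', 'young', 'I'] (min_width=18, slack=3)
Line 2: ['sound', 'red', 'support'] (min_width=17, slack=4)
Line 3: ['chemistry', 'low'] (min_width=13, slack=8)
Line 4: ['butterfly', 'pencil'] (min_width=16, slack=5)

Answer: |quick draw young I   |
|sound red support    |
|chemistry low        |
|butterfly pencil     |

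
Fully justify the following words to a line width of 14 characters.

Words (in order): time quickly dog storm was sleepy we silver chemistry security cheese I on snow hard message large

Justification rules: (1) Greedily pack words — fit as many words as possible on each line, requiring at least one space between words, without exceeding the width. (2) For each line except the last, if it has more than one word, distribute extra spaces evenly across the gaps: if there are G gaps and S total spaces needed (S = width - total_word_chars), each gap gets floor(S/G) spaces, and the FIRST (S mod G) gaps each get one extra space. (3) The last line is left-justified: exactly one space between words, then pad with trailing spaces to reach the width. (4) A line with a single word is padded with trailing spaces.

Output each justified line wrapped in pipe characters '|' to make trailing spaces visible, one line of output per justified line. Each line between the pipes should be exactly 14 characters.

Answer: |time   quickly|
|dog  storm was|
|sleepy      we|
|silver        |
|chemistry     |
|security      |
|cheese   I  on|
|snow      hard|
|message large |

Derivation:
Line 1: ['time', 'quickly'] (min_width=12, slack=2)
Line 2: ['dog', 'storm', 'was'] (min_width=13, slack=1)
Line 3: ['sleepy', 'we'] (min_width=9, slack=5)
Line 4: ['silver'] (min_width=6, slack=8)
Line 5: ['chemistry'] (min_width=9, slack=5)
Line 6: ['security'] (min_width=8, slack=6)
Line 7: ['cheese', 'I', 'on'] (min_width=11, slack=3)
Line 8: ['snow', 'hard'] (min_width=9, slack=5)
Line 9: ['message', 'large'] (min_width=13, slack=1)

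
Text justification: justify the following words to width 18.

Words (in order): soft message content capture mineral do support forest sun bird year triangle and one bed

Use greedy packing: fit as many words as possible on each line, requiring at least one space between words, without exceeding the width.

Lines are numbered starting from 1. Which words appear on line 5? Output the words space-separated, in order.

Answer: year triangle and

Derivation:
Line 1: ['soft', 'message'] (min_width=12, slack=6)
Line 2: ['content', 'capture'] (min_width=15, slack=3)
Line 3: ['mineral', 'do', 'support'] (min_width=18, slack=0)
Line 4: ['forest', 'sun', 'bird'] (min_width=15, slack=3)
Line 5: ['year', 'triangle', 'and'] (min_width=17, slack=1)
Line 6: ['one', 'bed'] (min_width=7, slack=11)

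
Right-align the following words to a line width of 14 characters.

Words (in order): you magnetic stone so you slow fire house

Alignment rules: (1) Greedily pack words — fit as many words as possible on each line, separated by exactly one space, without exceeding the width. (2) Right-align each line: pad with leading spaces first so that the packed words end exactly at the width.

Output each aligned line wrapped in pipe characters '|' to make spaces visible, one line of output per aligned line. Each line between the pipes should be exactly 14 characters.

Line 1: ['you', 'magnetic'] (min_width=12, slack=2)
Line 2: ['stone', 'so', 'you'] (min_width=12, slack=2)
Line 3: ['slow', 'fire'] (min_width=9, slack=5)
Line 4: ['house'] (min_width=5, slack=9)

Answer: |  you magnetic|
|  stone so you|
|     slow fire|
|         house|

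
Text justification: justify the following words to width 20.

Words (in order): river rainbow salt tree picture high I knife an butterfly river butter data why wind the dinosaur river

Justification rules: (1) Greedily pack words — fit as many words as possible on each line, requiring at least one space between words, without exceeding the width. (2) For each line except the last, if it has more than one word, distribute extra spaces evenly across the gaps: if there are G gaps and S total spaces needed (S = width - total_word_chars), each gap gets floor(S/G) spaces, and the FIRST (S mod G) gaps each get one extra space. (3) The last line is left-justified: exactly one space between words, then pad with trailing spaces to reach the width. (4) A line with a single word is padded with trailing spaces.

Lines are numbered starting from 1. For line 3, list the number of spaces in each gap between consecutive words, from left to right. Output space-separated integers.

Answer: 2 2

Derivation:
Line 1: ['river', 'rainbow', 'salt'] (min_width=18, slack=2)
Line 2: ['tree', 'picture', 'high', 'I'] (min_width=19, slack=1)
Line 3: ['knife', 'an', 'butterfly'] (min_width=18, slack=2)
Line 4: ['river', 'butter', 'data'] (min_width=17, slack=3)
Line 5: ['why', 'wind', 'the'] (min_width=12, slack=8)
Line 6: ['dinosaur', 'river'] (min_width=14, slack=6)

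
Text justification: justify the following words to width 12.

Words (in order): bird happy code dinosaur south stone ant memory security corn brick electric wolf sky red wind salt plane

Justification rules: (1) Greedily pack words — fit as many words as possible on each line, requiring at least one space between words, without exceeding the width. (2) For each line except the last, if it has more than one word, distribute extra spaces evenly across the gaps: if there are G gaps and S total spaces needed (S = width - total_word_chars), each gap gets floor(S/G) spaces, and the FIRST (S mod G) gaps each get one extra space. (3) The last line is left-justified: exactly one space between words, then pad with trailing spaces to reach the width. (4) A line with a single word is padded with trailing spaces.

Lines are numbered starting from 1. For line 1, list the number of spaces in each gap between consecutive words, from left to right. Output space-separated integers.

Answer: 3

Derivation:
Line 1: ['bird', 'happy'] (min_width=10, slack=2)
Line 2: ['code'] (min_width=4, slack=8)
Line 3: ['dinosaur'] (min_width=8, slack=4)
Line 4: ['south', 'stone'] (min_width=11, slack=1)
Line 5: ['ant', 'memory'] (min_width=10, slack=2)
Line 6: ['security'] (min_width=8, slack=4)
Line 7: ['corn', 'brick'] (min_width=10, slack=2)
Line 8: ['electric'] (min_width=8, slack=4)
Line 9: ['wolf', 'sky', 'red'] (min_width=12, slack=0)
Line 10: ['wind', 'salt'] (min_width=9, slack=3)
Line 11: ['plane'] (min_width=5, slack=7)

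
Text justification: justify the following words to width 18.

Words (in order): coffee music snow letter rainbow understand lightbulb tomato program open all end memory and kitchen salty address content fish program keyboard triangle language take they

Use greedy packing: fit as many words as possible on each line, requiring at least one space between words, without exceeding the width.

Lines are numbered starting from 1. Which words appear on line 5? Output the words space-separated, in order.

Answer: program open all

Derivation:
Line 1: ['coffee', 'music', 'snow'] (min_width=17, slack=1)
Line 2: ['letter', 'rainbow'] (min_width=14, slack=4)
Line 3: ['understand'] (min_width=10, slack=8)
Line 4: ['lightbulb', 'tomato'] (min_width=16, slack=2)
Line 5: ['program', 'open', 'all'] (min_width=16, slack=2)
Line 6: ['end', 'memory', 'and'] (min_width=14, slack=4)
Line 7: ['kitchen', 'salty'] (min_width=13, slack=5)
Line 8: ['address', 'content'] (min_width=15, slack=3)
Line 9: ['fish', 'program'] (min_width=12, slack=6)
Line 10: ['keyboard', 'triangle'] (min_width=17, slack=1)
Line 11: ['language', 'take', 'they'] (min_width=18, slack=0)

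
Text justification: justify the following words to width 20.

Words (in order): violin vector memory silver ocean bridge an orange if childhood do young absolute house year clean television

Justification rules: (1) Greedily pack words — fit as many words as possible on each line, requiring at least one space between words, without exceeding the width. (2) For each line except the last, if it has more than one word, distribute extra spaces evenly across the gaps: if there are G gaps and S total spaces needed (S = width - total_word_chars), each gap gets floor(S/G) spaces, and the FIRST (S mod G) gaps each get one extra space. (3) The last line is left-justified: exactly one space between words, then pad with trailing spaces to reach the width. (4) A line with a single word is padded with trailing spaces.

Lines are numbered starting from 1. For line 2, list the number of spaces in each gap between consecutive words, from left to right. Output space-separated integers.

Line 1: ['violin', 'vector', 'memory'] (min_width=20, slack=0)
Line 2: ['silver', 'ocean', 'bridge'] (min_width=19, slack=1)
Line 3: ['an', 'orange', 'if'] (min_width=12, slack=8)
Line 4: ['childhood', 'do', 'young'] (min_width=18, slack=2)
Line 5: ['absolute', 'house', 'year'] (min_width=19, slack=1)
Line 6: ['clean', 'television'] (min_width=16, slack=4)

Answer: 2 1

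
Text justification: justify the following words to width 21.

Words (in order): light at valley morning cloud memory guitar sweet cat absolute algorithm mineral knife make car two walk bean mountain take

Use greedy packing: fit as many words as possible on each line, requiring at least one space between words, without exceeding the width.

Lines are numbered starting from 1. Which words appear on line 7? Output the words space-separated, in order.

Answer: mountain take

Derivation:
Line 1: ['light', 'at', 'valley'] (min_width=15, slack=6)
Line 2: ['morning', 'cloud', 'memory'] (min_width=20, slack=1)
Line 3: ['guitar', 'sweet', 'cat'] (min_width=16, slack=5)
Line 4: ['absolute', 'algorithm'] (min_width=18, slack=3)
Line 5: ['mineral', 'knife', 'make'] (min_width=18, slack=3)
Line 6: ['car', 'two', 'walk', 'bean'] (min_width=17, slack=4)
Line 7: ['mountain', 'take'] (min_width=13, slack=8)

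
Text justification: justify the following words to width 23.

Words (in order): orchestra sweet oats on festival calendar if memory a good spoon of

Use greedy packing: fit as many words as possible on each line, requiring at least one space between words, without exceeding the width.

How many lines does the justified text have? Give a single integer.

Answer: 3

Derivation:
Line 1: ['orchestra', 'sweet', 'oats', 'on'] (min_width=23, slack=0)
Line 2: ['festival', 'calendar', 'if'] (min_width=20, slack=3)
Line 3: ['memory', 'a', 'good', 'spoon', 'of'] (min_width=22, slack=1)
Total lines: 3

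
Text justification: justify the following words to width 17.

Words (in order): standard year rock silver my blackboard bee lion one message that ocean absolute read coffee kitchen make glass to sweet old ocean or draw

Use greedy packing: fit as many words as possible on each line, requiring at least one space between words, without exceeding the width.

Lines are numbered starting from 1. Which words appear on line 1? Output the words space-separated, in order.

Line 1: ['standard', 'year'] (min_width=13, slack=4)
Line 2: ['rock', 'silver', 'my'] (min_width=14, slack=3)
Line 3: ['blackboard', 'bee'] (min_width=14, slack=3)
Line 4: ['lion', 'one', 'message'] (min_width=16, slack=1)
Line 5: ['that', 'ocean'] (min_width=10, slack=7)
Line 6: ['absolute', 'read'] (min_width=13, slack=4)
Line 7: ['coffee', 'kitchen'] (min_width=14, slack=3)
Line 8: ['make', 'glass', 'to'] (min_width=13, slack=4)
Line 9: ['sweet', 'old', 'ocean'] (min_width=15, slack=2)
Line 10: ['or', 'draw'] (min_width=7, slack=10)

Answer: standard year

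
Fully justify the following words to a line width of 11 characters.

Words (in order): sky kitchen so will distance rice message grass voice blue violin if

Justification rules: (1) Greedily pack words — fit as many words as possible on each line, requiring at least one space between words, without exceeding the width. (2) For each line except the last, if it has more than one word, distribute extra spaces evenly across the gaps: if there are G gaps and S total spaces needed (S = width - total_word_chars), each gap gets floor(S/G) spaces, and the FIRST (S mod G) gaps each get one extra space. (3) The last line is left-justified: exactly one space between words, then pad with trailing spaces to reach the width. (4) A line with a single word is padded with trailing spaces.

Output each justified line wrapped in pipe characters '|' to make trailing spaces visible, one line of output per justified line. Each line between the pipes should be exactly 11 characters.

Line 1: ['sky', 'kitchen'] (min_width=11, slack=0)
Line 2: ['so', 'will'] (min_width=7, slack=4)
Line 3: ['distance'] (min_width=8, slack=3)
Line 4: ['rice'] (min_width=4, slack=7)
Line 5: ['message'] (min_width=7, slack=4)
Line 6: ['grass', 'voice'] (min_width=11, slack=0)
Line 7: ['blue', 'violin'] (min_width=11, slack=0)
Line 8: ['if'] (min_width=2, slack=9)

Answer: |sky kitchen|
|so     will|
|distance   |
|rice       |
|message    |
|grass voice|
|blue violin|
|if         |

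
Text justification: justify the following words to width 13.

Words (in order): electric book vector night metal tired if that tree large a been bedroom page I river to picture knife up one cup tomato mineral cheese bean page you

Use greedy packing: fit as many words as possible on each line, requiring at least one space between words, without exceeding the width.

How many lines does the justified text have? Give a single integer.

Line 1: ['electric', 'book'] (min_width=13, slack=0)
Line 2: ['vector', 'night'] (min_width=12, slack=1)
Line 3: ['metal', 'tired'] (min_width=11, slack=2)
Line 4: ['if', 'that', 'tree'] (min_width=12, slack=1)
Line 5: ['large', 'a', 'been'] (min_width=12, slack=1)
Line 6: ['bedroom', 'page'] (min_width=12, slack=1)
Line 7: ['I', 'river', 'to'] (min_width=10, slack=3)
Line 8: ['picture', 'knife'] (min_width=13, slack=0)
Line 9: ['up', 'one', 'cup'] (min_width=10, slack=3)
Line 10: ['tomato'] (min_width=6, slack=7)
Line 11: ['mineral'] (min_width=7, slack=6)
Line 12: ['cheese', 'bean'] (min_width=11, slack=2)
Line 13: ['page', 'you'] (min_width=8, slack=5)
Total lines: 13

Answer: 13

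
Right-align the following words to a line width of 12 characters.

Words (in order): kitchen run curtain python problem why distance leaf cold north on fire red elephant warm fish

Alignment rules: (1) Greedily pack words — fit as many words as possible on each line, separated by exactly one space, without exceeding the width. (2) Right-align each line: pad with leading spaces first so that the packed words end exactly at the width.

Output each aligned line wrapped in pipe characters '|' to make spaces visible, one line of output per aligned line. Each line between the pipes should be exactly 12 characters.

Line 1: ['kitchen', 'run'] (min_width=11, slack=1)
Line 2: ['curtain'] (min_width=7, slack=5)
Line 3: ['python'] (min_width=6, slack=6)
Line 4: ['problem', 'why'] (min_width=11, slack=1)
Line 5: ['distance'] (min_width=8, slack=4)
Line 6: ['leaf', 'cold'] (min_width=9, slack=3)
Line 7: ['north', 'on'] (min_width=8, slack=4)
Line 8: ['fire', 'red'] (min_width=8, slack=4)
Line 9: ['elephant'] (min_width=8, slack=4)
Line 10: ['warm', 'fish'] (min_width=9, slack=3)

Answer: | kitchen run|
|     curtain|
|      python|
| problem why|
|    distance|
|   leaf cold|
|    north on|
|    fire red|
|    elephant|
|   warm fish|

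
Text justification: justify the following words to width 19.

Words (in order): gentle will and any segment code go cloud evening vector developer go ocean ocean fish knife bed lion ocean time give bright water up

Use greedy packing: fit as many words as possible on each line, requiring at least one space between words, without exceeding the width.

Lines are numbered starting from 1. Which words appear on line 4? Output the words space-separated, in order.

Answer: vector developer go

Derivation:
Line 1: ['gentle', 'will', 'and', 'any'] (min_width=19, slack=0)
Line 2: ['segment', 'code', 'go'] (min_width=15, slack=4)
Line 3: ['cloud', 'evening'] (min_width=13, slack=6)
Line 4: ['vector', 'developer', 'go'] (min_width=19, slack=0)
Line 5: ['ocean', 'ocean', 'fish'] (min_width=16, slack=3)
Line 6: ['knife', 'bed', 'lion'] (min_width=14, slack=5)
Line 7: ['ocean', 'time', 'give'] (min_width=15, slack=4)
Line 8: ['bright', 'water', 'up'] (min_width=15, slack=4)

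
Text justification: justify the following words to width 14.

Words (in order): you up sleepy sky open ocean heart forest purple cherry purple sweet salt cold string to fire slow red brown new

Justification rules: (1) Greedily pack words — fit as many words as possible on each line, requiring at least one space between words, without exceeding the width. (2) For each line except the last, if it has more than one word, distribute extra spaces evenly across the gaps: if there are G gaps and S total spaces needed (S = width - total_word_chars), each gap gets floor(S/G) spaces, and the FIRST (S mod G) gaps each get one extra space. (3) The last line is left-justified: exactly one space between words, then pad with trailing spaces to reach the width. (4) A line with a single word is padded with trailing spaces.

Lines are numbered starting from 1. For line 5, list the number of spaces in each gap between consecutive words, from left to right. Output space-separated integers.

Line 1: ['you', 'up', 'sleepy'] (min_width=13, slack=1)
Line 2: ['sky', 'open', 'ocean'] (min_width=14, slack=0)
Line 3: ['heart', 'forest'] (min_width=12, slack=2)
Line 4: ['purple', 'cherry'] (min_width=13, slack=1)
Line 5: ['purple', 'sweet'] (min_width=12, slack=2)
Line 6: ['salt', 'cold'] (min_width=9, slack=5)
Line 7: ['string', 'to', 'fire'] (min_width=14, slack=0)
Line 8: ['slow', 'red', 'brown'] (min_width=14, slack=0)
Line 9: ['new'] (min_width=3, slack=11)

Answer: 3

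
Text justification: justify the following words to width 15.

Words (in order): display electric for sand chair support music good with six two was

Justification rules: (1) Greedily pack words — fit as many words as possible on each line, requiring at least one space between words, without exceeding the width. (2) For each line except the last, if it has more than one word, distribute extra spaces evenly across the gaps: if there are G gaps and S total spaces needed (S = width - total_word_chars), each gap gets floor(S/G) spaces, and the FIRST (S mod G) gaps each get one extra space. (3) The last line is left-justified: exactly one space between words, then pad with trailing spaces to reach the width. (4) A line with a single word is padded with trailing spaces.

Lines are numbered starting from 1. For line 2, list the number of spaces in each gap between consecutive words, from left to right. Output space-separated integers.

Answer: 4

Derivation:
Line 1: ['display'] (min_width=7, slack=8)
Line 2: ['electric', 'for'] (min_width=12, slack=3)
Line 3: ['sand', 'chair'] (min_width=10, slack=5)
Line 4: ['support', 'music'] (min_width=13, slack=2)
Line 5: ['good', 'with', 'six'] (min_width=13, slack=2)
Line 6: ['two', 'was'] (min_width=7, slack=8)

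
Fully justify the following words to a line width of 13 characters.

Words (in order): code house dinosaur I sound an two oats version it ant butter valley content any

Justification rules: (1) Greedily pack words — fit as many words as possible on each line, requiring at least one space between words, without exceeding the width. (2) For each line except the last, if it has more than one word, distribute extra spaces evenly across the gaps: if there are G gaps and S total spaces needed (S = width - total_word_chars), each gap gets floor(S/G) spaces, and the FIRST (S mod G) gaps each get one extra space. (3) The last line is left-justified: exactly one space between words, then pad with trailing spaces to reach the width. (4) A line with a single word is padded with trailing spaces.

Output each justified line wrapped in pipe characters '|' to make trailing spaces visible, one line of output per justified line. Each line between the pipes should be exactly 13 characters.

Answer: |code    house|
|dinosaur    I|
|sound  an two|
|oats  version|
|it ant butter|
|valley       |
|content any  |

Derivation:
Line 1: ['code', 'house'] (min_width=10, slack=3)
Line 2: ['dinosaur', 'I'] (min_width=10, slack=3)
Line 3: ['sound', 'an', 'two'] (min_width=12, slack=1)
Line 4: ['oats', 'version'] (min_width=12, slack=1)
Line 5: ['it', 'ant', 'butter'] (min_width=13, slack=0)
Line 6: ['valley'] (min_width=6, slack=7)
Line 7: ['content', 'any'] (min_width=11, slack=2)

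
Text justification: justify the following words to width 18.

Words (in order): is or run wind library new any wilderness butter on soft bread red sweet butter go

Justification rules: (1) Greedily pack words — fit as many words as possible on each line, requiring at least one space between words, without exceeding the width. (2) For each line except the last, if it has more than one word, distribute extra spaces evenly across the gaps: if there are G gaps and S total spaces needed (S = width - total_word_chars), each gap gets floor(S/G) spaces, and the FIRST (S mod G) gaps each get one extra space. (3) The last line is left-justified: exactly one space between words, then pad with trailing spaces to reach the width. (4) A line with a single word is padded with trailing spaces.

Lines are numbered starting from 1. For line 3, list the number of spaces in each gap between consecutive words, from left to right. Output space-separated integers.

Answer: 2

Derivation:
Line 1: ['is', 'or', 'run', 'wind'] (min_width=14, slack=4)
Line 2: ['library', 'new', 'any'] (min_width=15, slack=3)
Line 3: ['wilderness', 'butter'] (min_width=17, slack=1)
Line 4: ['on', 'soft', 'bread', 'red'] (min_width=17, slack=1)
Line 5: ['sweet', 'butter', 'go'] (min_width=15, slack=3)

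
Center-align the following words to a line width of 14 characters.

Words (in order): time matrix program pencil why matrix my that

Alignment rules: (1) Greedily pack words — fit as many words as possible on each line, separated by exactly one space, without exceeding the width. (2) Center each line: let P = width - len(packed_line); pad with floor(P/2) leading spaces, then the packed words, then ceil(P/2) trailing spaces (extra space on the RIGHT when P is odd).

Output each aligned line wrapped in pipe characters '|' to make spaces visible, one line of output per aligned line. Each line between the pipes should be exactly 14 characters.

Answer: | time matrix  |
|program pencil|
|why matrix my |
|     that     |

Derivation:
Line 1: ['time', 'matrix'] (min_width=11, slack=3)
Line 2: ['program', 'pencil'] (min_width=14, slack=0)
Line 3: ['why', 'matrix', 'my'] (min_width=13, slack=1)
Line 4: ['that'] (min_width=4, slack=10)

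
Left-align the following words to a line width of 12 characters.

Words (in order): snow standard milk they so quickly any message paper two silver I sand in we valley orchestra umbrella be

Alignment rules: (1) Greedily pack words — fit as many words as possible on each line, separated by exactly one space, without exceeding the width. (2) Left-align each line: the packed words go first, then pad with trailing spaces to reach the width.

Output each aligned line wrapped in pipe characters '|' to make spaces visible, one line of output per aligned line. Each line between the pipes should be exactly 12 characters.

Answer: |snow        |
|standard    |
|milk they so|
|quickly any |
|message     |
|paper two   |
|silver I    |
|sand in we  |
|valley      |
|orchestra   |
|umbrella be |

Derivation:
Line 1: ['snow'] (min_width=4, slack=8)
Line 2: ['standard'] (min_width=8, slack=4)
Line 3: ['milk', 'they', 'so'] (min_width=12, slack=0)
Line 4: ['quickly', 'any'] (min_width=11, slack=1)
Line 5: ['message'] (min_width=7, slack=5)
Line 6: ['paper', 'two'] (min_width=9, slack=3)
Line 7: ['silver', 'I'] (min_width=8, slack=4)
Line 8: ['sand', 'in', 'we'] (min_width=10, slack=2)
Line 9: ['valley'] (min_width=6, slack=6)
Line 10: ['orchestra'] (min_width=9, slack=3)
Line 11: ['umbrella', 'be'] (min_width=11, slack=1)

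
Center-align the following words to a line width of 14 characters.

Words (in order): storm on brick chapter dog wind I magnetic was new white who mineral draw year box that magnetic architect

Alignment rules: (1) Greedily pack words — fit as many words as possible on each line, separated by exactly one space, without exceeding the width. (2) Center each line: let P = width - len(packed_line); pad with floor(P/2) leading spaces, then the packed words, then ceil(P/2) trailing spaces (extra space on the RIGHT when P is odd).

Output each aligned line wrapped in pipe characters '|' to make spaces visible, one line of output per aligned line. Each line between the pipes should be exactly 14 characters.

Line 1: ['storm', 'on', 'brick'] (min_width=14, slack=0)
Line 2: ['chapter', 'dog'] (min_width=11, slack=3)
Line 3: ['wind', 'I'] (min_width=6, slack=8)
Line 4: ['magnetic', 'was'] (min_width=12, slack=2)
Line 5: ['new', 'white', 'who'] (min_width=13, slack=1)
Line 6: ['mineral', 'draw'] (min_width=12, slack=2)
Line 7: ['year', 'box', 'that'] (min_width=13, slack=1)
Line 8: ['magnetic'] (min_width=8, slack=6)
Line 9: ['architect'] (min_width=9, slack=5)

Answer: |storm on brick|
| chapter dog  |
|    wind I    |
| magnetic was |
|new white who |
| mineral draw |
|year box that |
|   magnetic   |
|  architect   |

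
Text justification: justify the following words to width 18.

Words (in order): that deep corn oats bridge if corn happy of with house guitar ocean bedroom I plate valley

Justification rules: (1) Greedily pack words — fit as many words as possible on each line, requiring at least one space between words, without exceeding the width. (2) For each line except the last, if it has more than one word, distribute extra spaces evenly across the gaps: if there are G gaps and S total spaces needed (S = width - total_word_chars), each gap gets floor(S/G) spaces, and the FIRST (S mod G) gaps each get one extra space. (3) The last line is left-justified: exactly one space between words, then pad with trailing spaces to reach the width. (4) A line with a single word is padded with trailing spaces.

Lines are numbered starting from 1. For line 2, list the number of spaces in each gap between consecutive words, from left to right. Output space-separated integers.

Line 1: ['that', 'deep', 'corn'] (min_width=14, slack=4)
Line 2: ['oats', 'bridge', 'if'] (min_width=14, slack=4)
Line 3: ['corn', 'happy', 'of', 'with'] (min_width=18, slack=0)
Line 4: ['house', 'guitar', 'ocean'] (min_width=18, slack=0)
Line 5: ['bedroom', 'I', 'plate'] (min_width=15, slack=3)
Line 6: ['valley'] (min_width=6, slack=12)

Answer: 3 3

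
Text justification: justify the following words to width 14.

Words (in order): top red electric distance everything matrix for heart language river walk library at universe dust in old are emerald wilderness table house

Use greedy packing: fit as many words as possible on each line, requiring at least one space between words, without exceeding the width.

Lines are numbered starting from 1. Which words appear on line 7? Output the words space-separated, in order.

Line 1: ['top', 'red'] (min_width=7, slack=7)
Line 2: ['electric'] (min_width=8, slack=6)
Line 3: ['distance'] (min_width=8, slack=6)
Line 4: ['everything'] (min_width=10, slack=4)
Line 5: ['matrix', 'for'] (min_width=10, slack=4)
Line 6: ['heart', 'language'] (min_width=14, slack=0)
Line 7: ['river', 'walk'] (min_width=10, slack=4)
Line 8: ['library', 'at'] (min_width=10, slack=4)
Line 9: ['universe', 'dust'] (min_width=13, slack=1)
Line 10: ['in', 'old', 'are'] (min_width=10, slack=4)
Line 11: ['emerald'] (min_width=7, slack=7)
Line 12: ['wilderness'] (min_width=10, slack=4)
Line 13: ['table', 'house'] (min_width=11, slack=3)

Answer: river walk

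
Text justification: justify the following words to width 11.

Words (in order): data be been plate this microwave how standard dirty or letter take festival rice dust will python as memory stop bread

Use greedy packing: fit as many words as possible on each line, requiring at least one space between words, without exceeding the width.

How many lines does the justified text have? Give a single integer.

Line 1: ['data', 'be'] (min_width=7, slack=4)
Line 2: ['been', 'plate'] (min_width=10, slack=1)
Line 3: ['this'] (min_width=4, slack=7)
Line 4: ['microwave'] (min_width=9, slack=2)
Line 5: ['how'] (min_width=3, slack=8)
Line 6: ['standard'] (min_width=8, slack=3)
Line 7: ['dirty', 'or'] (min_width=8, slack=3)
Line 8: ['letter', 'take'] (min_width=11, slack=0)
Line 9: ['festival'] (min_width=8, slack=3)
Line 10: ['rice', 'dust'] (min_width=9, slack=2)
Line 11: ['will', 'python'] (min_width=11, slack=0)
Line 12: ['as', 'memory'] (min_width=9, slack=2)
Line 13: ['stop', 'bread'] (min_width=10, slack=1)
Total lines: 13

Answer: 13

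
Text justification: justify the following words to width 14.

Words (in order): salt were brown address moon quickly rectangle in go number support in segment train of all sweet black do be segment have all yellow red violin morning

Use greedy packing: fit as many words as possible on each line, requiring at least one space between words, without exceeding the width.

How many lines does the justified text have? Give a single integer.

Answer: 12

Derivation:
Line 1: ['salt', 'were'] (min_width=9, slack=5)
Line 2: ['brown', 'address'] (min_width=13, slack=1)
Line 3: ['moon', 'quickly'] (min_width=12, slack=2)
Line 4: ['rectangle', 'in'] (min_width=12, slack=2)
Line 5: ['go', 'number'] (min_width=9, slack=5)
Line 6: ['support', 'in'] (min_width=10, slack=4)
Line 7: ['segment', 'train'] (min_width=13, slack=1)
Line 8: ['of', 'all', 'sweet'] (min_width=12, slack=2)
Line 9: ['black', 'do', 'be'] (min_width=11, slack=3)
Line 10: ['segment', 'have'] (min_width=12, slack=2)
Line 11: ['all', 'yellow', 'red'] (min_width=14, slack=0)
Line 12: ['violin', 'morning'] (min_width=14, slack=0)
Total lines: 12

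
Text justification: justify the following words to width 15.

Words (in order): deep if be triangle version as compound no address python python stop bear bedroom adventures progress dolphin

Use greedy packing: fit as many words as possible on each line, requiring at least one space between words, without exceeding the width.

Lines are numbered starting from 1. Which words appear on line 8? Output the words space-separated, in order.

Answer: adventures

Derivation:
Line 1: ['deep', 'if', 'be'] (min_width=10, slack=5)
Line 2: ['triangle'] (min_width=8, slack=7)
Line 3: ['version', 'as'] (min_width=10, slack=5)
Line 4: ['compound', 'no'] (min_width=11, slack=4)
Line 5: ['address', 'python'] (min_width=14, slack=1)
Line 6: ['python', 'stop'] (min_width=11, slack=4)
Line 7: ['bear', 'bedroom'] (min_width=12, slack=3)
Line 8: ['adventures'] (min_width=10, slack=5)
Line 9: ['progress'] (min_width=8, slack=7)
Line 10: ['dolphin'] (min_width=7, slack=8)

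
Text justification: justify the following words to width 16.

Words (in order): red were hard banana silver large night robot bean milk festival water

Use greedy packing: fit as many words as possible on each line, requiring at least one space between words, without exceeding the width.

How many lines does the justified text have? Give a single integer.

Line 1: ['red', 'were', 'hard'] (min_width=13, slack=3)
Line 2: ['banana', 'silver'] (min_width=13, slack=3)
Line 3: ['large', 'night'] (min_width=11, slack=5)
Line 4: ['robot', 'bean', 'milk'] (min_width=15, slack=1)
Line 5: ['festival', 'water'] (min_width=14, slack=2)
Total lines: 5

Answer: 5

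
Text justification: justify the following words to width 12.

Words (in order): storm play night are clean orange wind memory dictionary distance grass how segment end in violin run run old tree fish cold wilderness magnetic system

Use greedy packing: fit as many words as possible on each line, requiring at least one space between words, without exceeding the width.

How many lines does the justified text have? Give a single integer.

Answer: 15

Derivation:
Line 1: ['storm', 'play'] (min_width=10, slack=2)
Line 2: ['night', 'are'] (min_width=9, slack=3)
Line 3: ['clean', 'orange'] (min_width=12, slack=0)
Line 4: ['wind', 'memory'] (min_width=11, slack=1)
Line 5: ['dictionary'] (min_width=10, slack=2)
Line 6: ['distance'] (min_width=8, slack=4)
Line 7: ['grass', 'how'] (min_width=9, slack=3)
Line 8: ['segment', 'end'] (min_width=11, slack=1)
Line 9: ['in', 'violin'] (min_width=9, slack=3)
Line 10: ['run', 'run', 'old'] (min_width=11, slack=1)
Line 11: ['tree', 'fish'] (min_width=9, slack=3)
Line 12: ['cold'] (min_width=4, slack=8)
Line 13: ['wilderness'] (min_width=10, slack=2)
Line 14: ['magnetic'] (min_width=8, slack=4)
Line 15: ['system'] (min_width=6, slack=6)
Total lines: 15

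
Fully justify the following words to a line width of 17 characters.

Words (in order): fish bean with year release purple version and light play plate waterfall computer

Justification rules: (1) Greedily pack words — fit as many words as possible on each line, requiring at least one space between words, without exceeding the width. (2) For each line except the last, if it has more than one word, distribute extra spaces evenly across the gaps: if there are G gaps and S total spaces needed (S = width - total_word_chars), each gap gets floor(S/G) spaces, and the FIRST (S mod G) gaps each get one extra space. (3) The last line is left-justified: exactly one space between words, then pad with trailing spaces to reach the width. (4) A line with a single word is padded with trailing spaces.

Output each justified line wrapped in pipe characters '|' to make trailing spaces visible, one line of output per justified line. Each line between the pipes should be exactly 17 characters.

Line 1: ['fish', 'bean', 'with'] (min_width=14, slack=3)
Line 2: ['year', 'release'] (min_width=12, slack=5)
Line 3: ['purple', 'version'] (min_width=14, slack=3)
Line 4: ['and', 'light', 'play'] (min_width=14, slack=3)
Line 5: ['plate', 'waterfall'] (min_width=15, slack=2)
Line 6: ['computer'] (min_width=8, slack=9)

Answer: |fish   bean  with|
|year      release|
|purple    version|
|and   light  play|
|plate   waterfall|
|computer         |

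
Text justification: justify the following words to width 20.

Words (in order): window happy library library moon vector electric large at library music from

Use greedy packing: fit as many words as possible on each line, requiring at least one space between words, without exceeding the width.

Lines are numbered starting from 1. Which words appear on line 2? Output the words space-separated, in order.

Line 1: ['window', 'happy', 'library'] (min_width=20, slack=0)
Line 2: ['library', 'moon', 'vector'] (min_width=19, slack=1)
Line 3: ['electric', 'large', 'at'] (min_width=17, slack=3)
Line 4: ['library', 'music', 'from'] (min_width=18, slack=2)

Answer: library moon vector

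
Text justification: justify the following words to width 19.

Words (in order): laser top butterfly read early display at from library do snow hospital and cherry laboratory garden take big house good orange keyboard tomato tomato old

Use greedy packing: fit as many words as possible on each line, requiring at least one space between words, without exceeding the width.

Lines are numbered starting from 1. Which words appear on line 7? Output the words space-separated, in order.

Line 1: ['laser', 'top', 'butterfly'] (min_width=19, slack=0)
Line 2: ['read', 'early', 'display'] (min_width=18, slack=1)
Line 3: ['at', 'from', 'library', 'do'] (min_width=18, slack=1)
Line 4: ['snow', 'hospital', 'and'] (min_width=17, slack=2)
Line 5: ['cherry', 'laboratory'] (min_width=17, slack=2)
Line 6: ['garden', 'take', 'big'] (min_width=15, slack=4)
Line 7: ['house', 'good', 'orange'] (min_width=17, slack=2)
Line 8: ['keyboard', 'tomato'] (min_width=15, slack=4)
Line 9: ['tomato', 'old'] (min_width=10, slack=9)

Answer: house good orange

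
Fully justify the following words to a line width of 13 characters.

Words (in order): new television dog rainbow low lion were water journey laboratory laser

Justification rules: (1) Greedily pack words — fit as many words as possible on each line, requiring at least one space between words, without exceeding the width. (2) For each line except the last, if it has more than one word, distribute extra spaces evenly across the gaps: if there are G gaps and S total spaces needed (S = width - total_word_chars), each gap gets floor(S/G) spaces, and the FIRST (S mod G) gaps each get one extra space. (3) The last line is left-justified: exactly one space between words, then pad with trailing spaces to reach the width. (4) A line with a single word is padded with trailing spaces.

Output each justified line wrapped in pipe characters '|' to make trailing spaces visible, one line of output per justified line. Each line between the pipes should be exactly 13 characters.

Answer: |new          |
|television   |
|dog   rainbow|
|low lion were|
|water journey|
|laboratory   |
|laser        |

Derivation:
Line 1: ['new'] (min_width=3, slack=10)
Line 2: ['television'] (min_width=10, slack=3)
Line 3: ['dog', 'rainbow'] (min_width=11, slack=2)
Line 4: ['low', 'lion', 'were'] (min_width=13, slack=0)
Line 5: ['water', 'journey'] (min_width=13, slack=0)
Line 6: ['laboratory'] (min_width=10, slack=3)
Line 7: ['laser'] (min_width=5, slack=8)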